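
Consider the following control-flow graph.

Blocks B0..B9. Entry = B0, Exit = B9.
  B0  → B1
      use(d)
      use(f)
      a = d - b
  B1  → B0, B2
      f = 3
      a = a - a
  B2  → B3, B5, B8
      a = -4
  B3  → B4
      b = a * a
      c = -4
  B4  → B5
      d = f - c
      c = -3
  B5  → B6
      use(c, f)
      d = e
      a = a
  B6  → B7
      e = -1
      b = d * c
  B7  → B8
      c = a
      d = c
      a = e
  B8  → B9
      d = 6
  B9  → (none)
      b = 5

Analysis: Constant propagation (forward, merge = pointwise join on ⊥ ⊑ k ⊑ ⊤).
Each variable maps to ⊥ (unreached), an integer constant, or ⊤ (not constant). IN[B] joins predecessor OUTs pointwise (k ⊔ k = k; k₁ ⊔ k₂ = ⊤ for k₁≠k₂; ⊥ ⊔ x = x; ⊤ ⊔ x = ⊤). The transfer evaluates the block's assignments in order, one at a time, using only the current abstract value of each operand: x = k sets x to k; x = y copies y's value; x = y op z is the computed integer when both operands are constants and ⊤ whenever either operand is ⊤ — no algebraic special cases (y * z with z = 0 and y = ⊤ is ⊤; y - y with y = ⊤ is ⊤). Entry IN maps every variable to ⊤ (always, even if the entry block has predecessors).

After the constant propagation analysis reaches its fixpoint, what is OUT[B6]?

Converged values:
  B0:  IN=(all ⊤)  OUT=(all ⊤)
  B1:  IN=(all ⊤)  OUT={f:3; rest ⊤}
  B2:  IN={f:3; rest ⊤}  OUT={a:-4, f:3; rest ⊤}
  B3:  IN={a:-4, f:3; rest ⊤}  OUT={a:-4, b:16, c:-4, f:3; rest ⊤}
  B4:  IN={a:-4, b:16, c:-4, f:3; rest ⊤}  OUT={a:-4, b:16, c:-3, d:7, f:3; rest ⊤}
  B5:  IN={a:-4, f:3; rest ⊤}  OUT={a:-4, f:3; rest ⊤}
  B6:  IN={a:-4, f:3; rest ⊤}  OUT={a:-4, e:-1, f:3; rest ⊤}
  B7:  IN={a:-4, e:-1, f:3; rest ⊤}  OUT={a:-1, c:-4, d:-4, e:-1, f:3; rest ⊤}
  B8:  IN={f:3; rest ⊤}  OUT={d:6, f:3; rest ⊤}
  B9:  IN={d:6, f:3; rest ⊤}  OUT={b:5, d:6, f:3; rest ⊤}

Merge at B6: IN[B6] = OUT[B5] = {a: -4, b: ⊤, c: ⊤, d: ⊤, e: ⊤, f: 3}
Applying B6's transfer function to that IN value gives OUT[B6] (row B6 above).

Answer: {a: -4, b: ⊤, c: ⊤, d: ⊤, e: -1, f: 3}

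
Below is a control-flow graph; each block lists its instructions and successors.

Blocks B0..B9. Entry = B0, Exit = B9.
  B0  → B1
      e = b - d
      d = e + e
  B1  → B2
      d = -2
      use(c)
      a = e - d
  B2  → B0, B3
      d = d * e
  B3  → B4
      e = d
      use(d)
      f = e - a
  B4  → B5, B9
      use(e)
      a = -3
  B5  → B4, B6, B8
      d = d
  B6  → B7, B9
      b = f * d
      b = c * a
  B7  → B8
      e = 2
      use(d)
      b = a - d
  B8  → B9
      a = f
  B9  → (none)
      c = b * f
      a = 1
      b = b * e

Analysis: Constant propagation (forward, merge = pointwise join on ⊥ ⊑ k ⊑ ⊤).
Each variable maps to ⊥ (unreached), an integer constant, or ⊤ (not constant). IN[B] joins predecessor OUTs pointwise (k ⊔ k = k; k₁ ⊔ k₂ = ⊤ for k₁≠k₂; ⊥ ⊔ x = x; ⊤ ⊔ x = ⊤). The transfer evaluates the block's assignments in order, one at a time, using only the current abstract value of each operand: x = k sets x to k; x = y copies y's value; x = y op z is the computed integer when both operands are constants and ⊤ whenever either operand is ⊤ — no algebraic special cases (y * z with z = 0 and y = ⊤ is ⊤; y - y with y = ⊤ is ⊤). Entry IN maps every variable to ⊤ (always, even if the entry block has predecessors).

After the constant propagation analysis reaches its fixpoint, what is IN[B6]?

Per-block solution:
  B0:   IN=(all ⊤)   OUT=(all ⊤)
  B1:   IN=(all ⊤)   OUT={d:-2; rest ⊤}
  B2:   IN={d:-2; rest ⊤}   OUT=(all ⊤)
  B3:   IN=(all ⊤)   OUT=(all ⊤)
  B4:   IN=(all ⊤)   OUT={a:-3; rest ⊤}
  B5:   IN={a:-3; rest ⊤}   OUT={a:-3; rest ⊤}
  B6:   IN={a:-3; rest ⊤}   OUT={a:-3; rest ⊤}
  B7:   IN={a:-3; rest ⊤}   OUT={a:-3, e:2; rest ⊤}
  B8:   IN={a:-3; rest ⊤}   OUT=(all ⊤)
  B9:   IN=(all ⊤)   OUT={a:1; rest ⊤}

Merge at B6: IN[B6] = OUT[B5] = {a: -3, b: ⊤, c: ⊤, d: ⊤, e: ⊤, f: ⊤}

Answer: {a: -3, b: ⊤, c: ⊤, d: ⊤, e: ⊤, f: ⊤}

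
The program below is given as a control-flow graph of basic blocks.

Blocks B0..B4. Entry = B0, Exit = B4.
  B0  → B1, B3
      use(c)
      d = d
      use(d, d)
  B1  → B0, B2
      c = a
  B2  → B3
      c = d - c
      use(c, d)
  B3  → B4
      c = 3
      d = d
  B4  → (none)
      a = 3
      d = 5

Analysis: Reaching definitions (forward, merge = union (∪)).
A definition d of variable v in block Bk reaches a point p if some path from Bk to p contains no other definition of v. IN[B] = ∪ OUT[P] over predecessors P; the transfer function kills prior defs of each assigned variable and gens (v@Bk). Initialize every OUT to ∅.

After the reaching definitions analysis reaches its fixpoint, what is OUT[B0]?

Answer: {c@B1, d@B0}

Working:
Converged values:
  B0:  IN={c@B1, d@B0}  OUT={c@B1, d@B0}
  B1:  IN={c@B1, d@B0}  OUT={c@B1, d@B0}
  B2:  IN={c@B1, d@B0}  OUT={c@B2, d@B0}
  B3:  IN={c@B1, c@B2, d@B0}  OUT={c@B3, d@B3}
  B4:  IN={c@B3, d@B3}  OUT={a@B4, c@B3, d@B4}

Merge at B0 (entry node, so the boundary value {} is joined with the incoming edge(s)): IN[B0] = {} ⊔ OUT[B1] = {c@B1, d@B0}
Applying B0's transfer function to that IN value gives OUT[B0] (row B0 above).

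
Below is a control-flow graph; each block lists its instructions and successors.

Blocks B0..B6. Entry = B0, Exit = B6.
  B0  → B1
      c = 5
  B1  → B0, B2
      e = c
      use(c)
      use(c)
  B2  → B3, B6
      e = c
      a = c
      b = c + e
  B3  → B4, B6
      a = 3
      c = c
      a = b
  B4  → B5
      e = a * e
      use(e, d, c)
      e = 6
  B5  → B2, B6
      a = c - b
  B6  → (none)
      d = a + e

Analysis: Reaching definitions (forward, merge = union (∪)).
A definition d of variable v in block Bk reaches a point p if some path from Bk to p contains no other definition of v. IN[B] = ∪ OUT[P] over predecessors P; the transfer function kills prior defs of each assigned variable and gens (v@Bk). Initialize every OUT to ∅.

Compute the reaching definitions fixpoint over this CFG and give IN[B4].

Per-block solution:
  B0:  IN={c@B0, e@B1}  OUT={c@B0, e@B1}
  B1:  IN={c@B0, e@B1}  OUT={c@B0, e@B1}
  B2:  IN={a@B5, b@B2, c@B0, c@B3, e@B1, e@B4}  OUT={a@B2, b@B2, c@B0, c@B3, e@B2}
  B3:  IN={a@B2, b@B2, c@B0, c@B3, e@B2}  OUT={a@B3, b@B2, c@B3, e@B2}
  B4:  IN={a@B3, b@B2, c@B3, e@B2}  OUT={a@B3, b@B2, c@B3, e@B4}
  B5:  IN={a@B3, b@B2, c@B3, e@B4}  OUT={a@B5, b@B2, c@B3, e@B4}
  B6:  IN={a@B2, a@B3, a@B5, b@B2, c@B0, c@B3, e@B2, e@B4}  OUT={a@B2, a@B3, a@B5, b@B2, c@B0, c@B3, d@B6, e@B2, e@B4}

Merge at B4: IN[B4] = OUT[B3] = {a@B3, b@B2, c@B3, e@B2}

Answer: {a@B3, b@B2, c@B3, e@B2}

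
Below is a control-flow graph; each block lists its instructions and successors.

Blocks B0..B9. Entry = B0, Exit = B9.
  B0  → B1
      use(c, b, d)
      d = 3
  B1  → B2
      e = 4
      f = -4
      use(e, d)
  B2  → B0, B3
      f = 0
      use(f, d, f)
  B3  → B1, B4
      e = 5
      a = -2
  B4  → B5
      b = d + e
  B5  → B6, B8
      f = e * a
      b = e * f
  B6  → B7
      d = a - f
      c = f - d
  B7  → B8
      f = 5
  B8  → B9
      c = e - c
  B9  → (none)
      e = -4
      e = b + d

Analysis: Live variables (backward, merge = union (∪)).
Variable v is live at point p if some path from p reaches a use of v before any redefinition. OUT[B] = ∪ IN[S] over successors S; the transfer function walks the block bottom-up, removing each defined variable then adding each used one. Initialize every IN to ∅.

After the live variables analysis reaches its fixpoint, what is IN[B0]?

Converged values:
  B0:   IN={b, c, d}   OUT={b, c, d}
  B1:   IN={b, c, d}   OUT={b, c, d}
  B2:   IN={b, c, d}   OUT={b, c, d}
  B3:   IN={b, c, d}   OUT={a, b, c, d, e}
  B4:   IN={a, c, d, e}   OUT={a, c, d, e}
  B5:   IN={a, c, d, e}   OUT={a, b, c, d, e, f}
  B6:   IN={a, b, e, f}   OUT={b, c, d, e}
  B7:   IN={b, c, d, e}   OUT={b, c, d, e}
  B8:   IN={b, c, d, e}   OUT={b, d}
  B9:   IN={b, d}   OUT={}

Merge at B0: OUT[B0] = IN[B1] = {b, c, d}
Applying B0's transfer function to that OUT value gives IN[B0] (row B0 above).

Answer: {b, c, d}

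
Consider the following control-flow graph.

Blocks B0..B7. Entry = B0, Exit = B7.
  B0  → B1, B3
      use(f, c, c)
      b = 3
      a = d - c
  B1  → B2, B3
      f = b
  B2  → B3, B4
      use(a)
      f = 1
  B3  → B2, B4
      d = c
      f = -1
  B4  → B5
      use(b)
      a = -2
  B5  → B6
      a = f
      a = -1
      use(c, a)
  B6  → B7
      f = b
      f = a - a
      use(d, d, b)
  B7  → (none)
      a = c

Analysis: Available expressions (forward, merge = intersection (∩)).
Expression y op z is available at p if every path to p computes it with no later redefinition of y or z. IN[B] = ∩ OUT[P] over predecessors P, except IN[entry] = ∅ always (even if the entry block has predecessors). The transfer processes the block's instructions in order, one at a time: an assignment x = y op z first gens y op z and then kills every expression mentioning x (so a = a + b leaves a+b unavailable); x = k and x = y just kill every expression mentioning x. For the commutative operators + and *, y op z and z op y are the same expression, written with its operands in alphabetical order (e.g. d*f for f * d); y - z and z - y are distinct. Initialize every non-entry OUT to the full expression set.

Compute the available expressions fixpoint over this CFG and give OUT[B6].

Fixpoint table:
  B0:   IN={}   OUT={d-c}
  B1:   IN={d-c}   OUT={d-c}
  B2:   IN={}   OUT={}
  B3:   IN={}   OUT={}
  B4:   IN={}   OUT={}
  B5:   IN={}   OUT={}
  B6:   IN={}   OUT={a-a}
  B7:   IN={a-a}   OUT={}

Merge at B6: IN[B6] = OUT[B5] = {}
Applying B6's transfer function to that IN value gives OUT[B6] (row B6 above).

Answer: {a-a}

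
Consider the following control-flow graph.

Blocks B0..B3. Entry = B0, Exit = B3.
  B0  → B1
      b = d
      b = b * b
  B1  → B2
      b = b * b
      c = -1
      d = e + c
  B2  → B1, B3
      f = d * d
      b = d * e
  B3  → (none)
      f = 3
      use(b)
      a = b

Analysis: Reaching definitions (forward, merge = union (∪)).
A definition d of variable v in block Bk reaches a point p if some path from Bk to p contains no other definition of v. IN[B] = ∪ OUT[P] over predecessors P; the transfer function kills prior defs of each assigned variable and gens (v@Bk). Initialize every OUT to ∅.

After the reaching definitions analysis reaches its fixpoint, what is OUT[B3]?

Fixpoint table:
  B0:   IN={}   OUT={b@B0}
  B1:   IN={b@B0, b@B2, c@B1, d@B1, f@B2}   OUT={b@B1, c@B1, d@B1, f@B2}
  B2:   IN={b@B1, c@B1, d@B1, f@B2}   OUT={b@B2, c@B1, d@B1, f@B2}
  B3:   IN={b@B2, c@B1, d@B1, f@B2}   OUT={a@B3, b@B2, c@B1, d@B1, f@B3}

Merge at B3: IN[B3] = OUT[B2] = {b@B2, c@B1, d@B1, f@B2}
Applying B3's transfer function to that IN value gives OUT[B3] (row B3 above).

Answer: {a@B3, b@B2, c@B1, d@B1, f@B3}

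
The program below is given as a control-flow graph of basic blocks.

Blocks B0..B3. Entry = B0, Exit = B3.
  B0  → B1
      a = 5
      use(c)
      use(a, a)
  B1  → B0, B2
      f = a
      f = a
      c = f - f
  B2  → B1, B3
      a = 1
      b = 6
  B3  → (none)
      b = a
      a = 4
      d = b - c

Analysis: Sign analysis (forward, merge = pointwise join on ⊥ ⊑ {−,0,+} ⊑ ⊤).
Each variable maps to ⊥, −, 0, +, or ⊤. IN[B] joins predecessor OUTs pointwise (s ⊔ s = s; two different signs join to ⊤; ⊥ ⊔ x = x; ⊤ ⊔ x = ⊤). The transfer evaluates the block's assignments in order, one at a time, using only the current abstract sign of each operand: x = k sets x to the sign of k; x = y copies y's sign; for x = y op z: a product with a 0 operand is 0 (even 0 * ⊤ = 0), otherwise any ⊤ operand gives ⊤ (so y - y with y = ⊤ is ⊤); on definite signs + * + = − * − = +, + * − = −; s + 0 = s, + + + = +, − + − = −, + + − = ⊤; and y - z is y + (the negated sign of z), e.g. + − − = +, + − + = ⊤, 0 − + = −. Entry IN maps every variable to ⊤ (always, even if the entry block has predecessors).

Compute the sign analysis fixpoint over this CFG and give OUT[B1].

Answer: {a: +, b: ⊤, c: ⊤, d: ⊤, e: ⊤, f: +}

Working:
Per-block solution:
  B0: | IN=(all ⊤) | OUT={a:+; rest ⊤}
  B1: | IN={a:+; rest ⊤} | OUT={a:+, f:+; rest ⊤}
  B2: | IN={a:+, f:+; rest ⊤} | OUT={a:+, b:+, f:+; rest ⊤}
  B3: | IN={a:+, b:+, f:+; rest ⊤} | OUT={a:+, b:+, f:+; rest ⊤}

Merge at B1: IN[B1] = OUT[B0] ⊔ OUT[B2] = {a: +, b: ⊤, c: ⊤, d: ⊤, e: ⊤, f: ⊤}
Applying B1's transfer function to that IN value gives OUT[B1] (row B1 above).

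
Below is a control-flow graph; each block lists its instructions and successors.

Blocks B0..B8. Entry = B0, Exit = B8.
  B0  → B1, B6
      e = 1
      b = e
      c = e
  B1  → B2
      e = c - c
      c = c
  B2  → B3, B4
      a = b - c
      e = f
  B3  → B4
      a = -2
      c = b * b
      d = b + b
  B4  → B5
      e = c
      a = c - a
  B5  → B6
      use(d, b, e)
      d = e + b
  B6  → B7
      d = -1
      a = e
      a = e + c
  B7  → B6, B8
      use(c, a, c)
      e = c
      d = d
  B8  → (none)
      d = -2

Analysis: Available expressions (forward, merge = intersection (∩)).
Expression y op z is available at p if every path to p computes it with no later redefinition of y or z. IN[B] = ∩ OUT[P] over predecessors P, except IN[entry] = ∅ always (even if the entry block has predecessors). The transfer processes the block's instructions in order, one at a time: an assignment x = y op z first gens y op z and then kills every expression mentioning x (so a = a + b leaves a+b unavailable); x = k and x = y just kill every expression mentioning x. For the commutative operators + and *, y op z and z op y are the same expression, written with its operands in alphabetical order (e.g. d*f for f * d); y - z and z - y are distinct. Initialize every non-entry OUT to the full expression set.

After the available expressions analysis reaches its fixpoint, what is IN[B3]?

Answer: {b-c}

Derivation:
Per-block solution:
  B0:  IN={}  OUT={}
  B1:  IN={}  OUT={}
  B2:  IN={}  OUT={b-c}
  B3:  IN={b-c}  OUT={b*b, b+b}
  B4:  IN={}  OUT={}
  B5:  IN={}  OUT={b+e}
  B6:  IN={}  OUT={c+e}
  B7:  IN={c+e}  OUT={}
  B8:  IN={}  OUT={}

Merge at B3: IN[B3] = OUT[B2] = {b-c}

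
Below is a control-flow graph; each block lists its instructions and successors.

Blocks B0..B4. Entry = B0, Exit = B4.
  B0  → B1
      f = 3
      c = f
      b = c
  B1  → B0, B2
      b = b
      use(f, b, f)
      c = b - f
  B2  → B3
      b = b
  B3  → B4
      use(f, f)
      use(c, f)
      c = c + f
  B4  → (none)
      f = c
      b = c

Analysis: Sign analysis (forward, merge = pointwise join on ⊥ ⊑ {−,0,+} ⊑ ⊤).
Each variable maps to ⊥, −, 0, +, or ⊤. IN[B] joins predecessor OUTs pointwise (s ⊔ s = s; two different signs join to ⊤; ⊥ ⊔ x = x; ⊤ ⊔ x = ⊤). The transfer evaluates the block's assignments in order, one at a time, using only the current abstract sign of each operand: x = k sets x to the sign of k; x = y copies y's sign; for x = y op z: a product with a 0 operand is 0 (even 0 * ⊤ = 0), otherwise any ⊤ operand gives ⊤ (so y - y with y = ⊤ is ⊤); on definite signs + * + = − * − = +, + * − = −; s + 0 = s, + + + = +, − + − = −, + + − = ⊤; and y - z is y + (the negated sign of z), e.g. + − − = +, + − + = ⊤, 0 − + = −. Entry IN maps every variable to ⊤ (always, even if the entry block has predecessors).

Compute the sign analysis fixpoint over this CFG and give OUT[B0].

Converged values:
  B0: | IN=(all ⊤) | OUT={b:+, c:+, f:+; rest ⊤}
  B1: | IN={b:+, c:+, f:+; rest ⊤} | OUT={b:+, f:+; rest ⊤}
  B2: | IN={b:+, f:+; rest ⊤} | OUT={b:+, f:+; rest ⊤}
  B3: | IN={b:+, f:+; rest ⊤} | OUT={b:+, f:+; rest ⊤}
  B4: | IN={b:+, f:+; rest ⊤} | OUT=(all ⊤)

Merge at B0 (entry node, so the boundary value (all ⊤) is joined with the incoming edge(s)): IN[B0] = (all ⊤) ⊔ OUT[B1] = {a: ⊤, b: ⊤, c: ⊤, d: ⊤, e: ⊤, f: ⊤}
Applying B0's transfer function to that IN value gives OUT[B0] (row B0 above).

Answer: {a: ⊤, b: +, c: +, d: ⊤, e: ⊤, f: +}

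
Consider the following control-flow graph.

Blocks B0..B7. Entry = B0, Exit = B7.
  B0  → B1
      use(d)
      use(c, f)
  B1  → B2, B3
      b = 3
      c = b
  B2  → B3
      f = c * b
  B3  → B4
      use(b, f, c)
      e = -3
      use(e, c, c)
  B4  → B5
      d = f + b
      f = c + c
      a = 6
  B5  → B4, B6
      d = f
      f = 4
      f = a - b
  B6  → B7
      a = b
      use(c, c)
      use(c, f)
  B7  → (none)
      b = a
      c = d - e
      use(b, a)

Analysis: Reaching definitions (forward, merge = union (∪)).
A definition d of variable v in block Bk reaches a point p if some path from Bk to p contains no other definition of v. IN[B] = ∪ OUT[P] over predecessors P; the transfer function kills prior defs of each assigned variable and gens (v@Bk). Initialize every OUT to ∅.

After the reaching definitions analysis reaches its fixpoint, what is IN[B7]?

Per-block solution:
  B0:   IN={}   OUT={}
  B1:   IN={}   OUT={b@B1, c@B1}
  B2:   IN={b@B1, c@B1}   OUT={b@B1, c@B1, f@B2}
  B3:   IN={b@B1, c@B1, f@B2}   OUT={b@B1, c@B1, e@B3, f@B2}
  B4:   IN={a@B4, b@B1, c@B1, d@B5, e@B3, f@B2, f@B5}   OUT={a@B4, b@B1, c@B1, d@B4, e@B3, f@B4}
  B5:   IN={a@B4, b@B1, c@B1, d@B4, e@B3, f@B4}   OUT={a@B4, b@B1, c@B1, d@B5, e@B3, f@B5}
  B6:   IN={a@B4, b@B1, c@B1, d@B5, e@B3, f@B5}   OUT={a@B6, b@B1, c@B1, d@B5, e@B3, f@B5}
  B7:   IN={a@B6, b@B1, c@B1, d@B5, e@B3, f@B5}   OUT={a@B6, b@B7, c@B7, d@B5, e@B3, f@B5}

Merge at B7: IN[B7] = OUT[B6] = {a@B6, b@B1, c@B1, d@B5, e@B3, f@B5}

Answer: {a@B6, b@B1, c@B1, d@B5, e@B3, f@B5}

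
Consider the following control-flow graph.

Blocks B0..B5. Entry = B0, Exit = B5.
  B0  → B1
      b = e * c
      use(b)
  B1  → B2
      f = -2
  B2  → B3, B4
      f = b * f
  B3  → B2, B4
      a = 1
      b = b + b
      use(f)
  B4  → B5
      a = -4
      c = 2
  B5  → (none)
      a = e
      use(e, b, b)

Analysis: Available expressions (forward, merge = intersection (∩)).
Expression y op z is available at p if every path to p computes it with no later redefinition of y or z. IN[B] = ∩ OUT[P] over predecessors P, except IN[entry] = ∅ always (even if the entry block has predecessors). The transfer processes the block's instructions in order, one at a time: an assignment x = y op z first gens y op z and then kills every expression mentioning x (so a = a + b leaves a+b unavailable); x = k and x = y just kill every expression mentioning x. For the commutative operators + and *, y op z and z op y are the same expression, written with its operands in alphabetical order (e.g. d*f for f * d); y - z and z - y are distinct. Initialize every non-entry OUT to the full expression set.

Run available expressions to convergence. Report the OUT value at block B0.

Answer: {c*e}

Derivation:
Per-block solution:
  B0:   IN={}   OUT={c*e}
  B1:   IN={c*e}   OUT={c*e}
  B2:   IN={c*e}   OUT={c*e}
  B3:   IN={c*e}   OUT={c*e}
  B4:   IN={c*e}   OUT={}
  B5:   IN={}   OUT={}

B0 is the boundary node: IN[B0] = {}
Applying B0's transfer function to that IN value gives OUT[B0] (row B0 above).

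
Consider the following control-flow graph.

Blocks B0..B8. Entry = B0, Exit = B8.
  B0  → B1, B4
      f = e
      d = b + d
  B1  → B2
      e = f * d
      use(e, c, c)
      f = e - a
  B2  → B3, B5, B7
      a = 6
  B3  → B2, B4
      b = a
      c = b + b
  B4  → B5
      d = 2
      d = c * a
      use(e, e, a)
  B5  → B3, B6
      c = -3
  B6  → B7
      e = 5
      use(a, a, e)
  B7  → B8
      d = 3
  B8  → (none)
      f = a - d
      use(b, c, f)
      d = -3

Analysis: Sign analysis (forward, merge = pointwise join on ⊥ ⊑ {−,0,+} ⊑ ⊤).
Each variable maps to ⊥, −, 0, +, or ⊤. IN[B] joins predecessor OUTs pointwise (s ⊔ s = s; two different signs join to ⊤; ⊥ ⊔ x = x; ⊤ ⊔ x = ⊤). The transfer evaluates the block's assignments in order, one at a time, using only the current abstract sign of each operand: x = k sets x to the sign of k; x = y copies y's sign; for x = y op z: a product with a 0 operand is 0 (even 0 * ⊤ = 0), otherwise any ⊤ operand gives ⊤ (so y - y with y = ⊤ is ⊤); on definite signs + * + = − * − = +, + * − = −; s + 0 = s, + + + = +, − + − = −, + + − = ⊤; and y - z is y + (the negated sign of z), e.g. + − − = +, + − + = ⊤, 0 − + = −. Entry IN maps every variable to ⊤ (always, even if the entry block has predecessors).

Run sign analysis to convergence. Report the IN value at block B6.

Converged values:
  B0:  IN=(all ⊤)  OUT=(all ⊤)
  B1:  IN=(all ⊤)  OUT=(all ⊤)
  B2:  IN=(all ⊤)  OUT={a:+; rest ⊤}
  B3:  IN=(all ⊤)  OUT=(all ⊤)
  B4:  IN=(all ⊤)  OUT=(all ⊤)
  B5:  IN=(all ⊤)  OUT={c:-; rest ⊤}
  B6:  IN={c:-; rest ⊤}  OUT={c:-, e:+; rest ⊤}
  B7:  IN=(all ⊤)  OUT={d:+; rest ⊤}
  B8:  IN={d:+; rest ⊤}  OUT={d:-; rest ⊤}

Merge at B6: IN[B6] = OUT[B5] = {a: ⊤, b: ⊤, c: -, d: ⊤, e: ⊤, f: ⊤}

Answer: {a: ⊤, b: ⊤, c: -, d: ⊤, e: ⊤, f: ⊤}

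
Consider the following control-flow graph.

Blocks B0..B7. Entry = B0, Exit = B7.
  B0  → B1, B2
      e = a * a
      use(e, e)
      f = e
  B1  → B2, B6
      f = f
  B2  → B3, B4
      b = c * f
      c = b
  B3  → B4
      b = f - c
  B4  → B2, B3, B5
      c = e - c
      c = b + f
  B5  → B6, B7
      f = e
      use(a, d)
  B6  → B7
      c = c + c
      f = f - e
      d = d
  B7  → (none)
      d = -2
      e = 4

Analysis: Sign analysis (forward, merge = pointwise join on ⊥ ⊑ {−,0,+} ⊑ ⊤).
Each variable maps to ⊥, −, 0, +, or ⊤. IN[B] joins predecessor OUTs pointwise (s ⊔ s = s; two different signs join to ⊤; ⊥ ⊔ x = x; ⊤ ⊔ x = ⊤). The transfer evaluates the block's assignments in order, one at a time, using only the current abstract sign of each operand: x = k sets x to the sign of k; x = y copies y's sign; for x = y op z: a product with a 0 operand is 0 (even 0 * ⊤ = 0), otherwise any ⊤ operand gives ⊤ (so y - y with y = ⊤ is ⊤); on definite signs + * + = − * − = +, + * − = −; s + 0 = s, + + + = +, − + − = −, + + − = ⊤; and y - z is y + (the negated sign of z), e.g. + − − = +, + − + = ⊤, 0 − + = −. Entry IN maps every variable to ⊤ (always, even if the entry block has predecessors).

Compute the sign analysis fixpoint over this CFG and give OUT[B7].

Answer: {a: ⊤, b: ⊤, c: ⊤, d: -, e: +, f: ⊤}

Derivation:
Fixpoint table:
  B0:   IN=(all ⊤)   OUT=(all ⊤)
  B1:   IN=(all ⊤)   OUT=(all ⊤)
  B2:   IN=(all ⊤)   OUT=(all ⊤)
  B3:   IN=(all ⊤)   OUT=(all ⊤)
  B4:   IN=(all ⊤)   OUT=(all ⊤)
  B5:   IN=(all ⊤)   OUT=(all ⊤)
  B6:   IN=(all ⊤)   OUT=(all ⊤)
  B7:   IN=(all ⊤)   OUT={d:-, e:+; rest ⊤}

Merge at B7: IN[B7] = OUT[B5] ⊔ OUT[B6] = {a: ⊤, b: ⊤, c: ⊤, d: ⊤, e: ⊤, f: ⊤}
Applying B7's transfer function to that IN value gives OUT[B7] (row B7 above).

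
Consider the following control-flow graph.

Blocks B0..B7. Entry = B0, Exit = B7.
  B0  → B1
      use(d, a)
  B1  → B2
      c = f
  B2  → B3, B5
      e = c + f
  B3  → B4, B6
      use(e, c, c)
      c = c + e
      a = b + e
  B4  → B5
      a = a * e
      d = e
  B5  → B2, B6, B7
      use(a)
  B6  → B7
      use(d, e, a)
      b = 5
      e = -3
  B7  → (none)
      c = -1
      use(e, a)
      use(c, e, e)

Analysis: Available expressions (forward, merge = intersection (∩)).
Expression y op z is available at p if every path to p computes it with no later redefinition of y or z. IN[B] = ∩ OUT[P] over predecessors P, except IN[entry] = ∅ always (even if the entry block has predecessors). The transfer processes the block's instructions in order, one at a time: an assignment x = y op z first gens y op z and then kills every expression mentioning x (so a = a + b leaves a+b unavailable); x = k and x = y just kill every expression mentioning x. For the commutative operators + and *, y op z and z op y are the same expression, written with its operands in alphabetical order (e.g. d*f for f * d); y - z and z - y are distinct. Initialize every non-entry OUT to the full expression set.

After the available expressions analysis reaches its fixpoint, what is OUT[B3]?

Per-block solution:
  B0:  IN={}  OUT={}
  B1:  IN={}  OUT={}
  B2:  IN={}  OUT={c+f}
  B3:  IN={c+f}  OUT={b+e}
  B4:  IN={b+e}  OUT={b+e}
  B5:  IN={}  OUT={}
  B6:  IN={}  OUT={}
  B7:  IN={}  OUT={}

Merge at B3: IN[B3] = OUT[B2] = {c+f}
Applying B3's transfer function to that IN value gives OUT[B3] (row B3 above).

Answer: {b+e}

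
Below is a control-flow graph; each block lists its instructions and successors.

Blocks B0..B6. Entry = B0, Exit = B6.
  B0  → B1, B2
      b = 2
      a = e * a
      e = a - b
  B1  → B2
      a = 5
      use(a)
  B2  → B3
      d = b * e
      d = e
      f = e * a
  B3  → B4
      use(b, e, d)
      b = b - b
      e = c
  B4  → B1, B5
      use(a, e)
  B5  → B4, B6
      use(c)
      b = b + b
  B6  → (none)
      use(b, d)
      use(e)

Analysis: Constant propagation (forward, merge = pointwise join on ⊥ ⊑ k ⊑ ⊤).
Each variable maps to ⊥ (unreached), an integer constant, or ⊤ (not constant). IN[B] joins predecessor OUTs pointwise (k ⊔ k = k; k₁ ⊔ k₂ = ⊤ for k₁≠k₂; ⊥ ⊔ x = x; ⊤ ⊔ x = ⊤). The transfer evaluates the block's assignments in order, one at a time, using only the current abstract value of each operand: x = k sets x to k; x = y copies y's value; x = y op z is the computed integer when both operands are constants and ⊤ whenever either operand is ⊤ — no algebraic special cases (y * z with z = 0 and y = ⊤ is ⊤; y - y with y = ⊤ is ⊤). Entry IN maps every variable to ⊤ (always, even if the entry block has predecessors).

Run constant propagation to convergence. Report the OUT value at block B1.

Per-block solution:
  B0:  IN=(all ⊤)  OUT={b:2; rest ⊤}
  B1:  IN=(all ⊤)  OUT={a:5; rest ⊤}
  B2:  IN=(all ⊤)  OUT=(all ⊤)
  B3:  IN=(all ⊤)  OUT=(all ⊤)
  B4:  IN=(all ⊤)  OUT=(all ⊤)
  B5:  IN=(all ⊤)  OUT=(all ⊤)
  B6:  IN=(all ⊤)  OUT=(all ⊤)

Merge at B1: IN[B1] = OUT[B0] ⊔ OUT[B4] = {a: ⊤, b: ⊤, c: ⊤, d: ⊤, e: ⊤, f: ⊤}
Applying B1's transfer function to that IN value gives OUT[B1] (row B1 above).

Answer: {a: 5, b: ⊤, c: ⊤, d: ⊤, e: ⊤, f: ⊤}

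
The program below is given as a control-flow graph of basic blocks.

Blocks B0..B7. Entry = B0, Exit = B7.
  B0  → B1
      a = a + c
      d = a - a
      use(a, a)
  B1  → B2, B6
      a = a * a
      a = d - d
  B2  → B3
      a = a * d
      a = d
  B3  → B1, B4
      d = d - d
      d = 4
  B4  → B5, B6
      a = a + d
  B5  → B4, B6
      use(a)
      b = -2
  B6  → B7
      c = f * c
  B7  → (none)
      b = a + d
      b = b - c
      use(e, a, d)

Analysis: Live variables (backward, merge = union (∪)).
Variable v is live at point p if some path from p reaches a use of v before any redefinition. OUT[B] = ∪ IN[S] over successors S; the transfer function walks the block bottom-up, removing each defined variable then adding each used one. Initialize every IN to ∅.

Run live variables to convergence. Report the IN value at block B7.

Answer: {a, c, d, e}

Trace:
Fixpoint table:
  B0: | IN={a, c, e, f} | OUT={a, c, d, e, f}
  B1: | IN={a, c, d, e, f} | OUT={a, c, d, e, f}
  B2: | IN={a, c, d, e, f} | OUT={a, c, d, e, f}
  B3: | IN={a, c, d, e, f} | OUT={a, c, d, e, f}
  B4: | IN={a, c, d, e, f} | OUT={a, c, d, e, f}
  B5: | IN={a, c, d, e, f} | OUT={a, c, d, e, f}
  B6: | IN={a, c, d, e, f} | OUT={a, c, d, e}
  B7: | IN={a, c, d, e} | OUT={}

B7 is the boundary node: OUT[B7] = {}
Applying B7's transfer function to that OUT value gives IN[B7] (row B7 above).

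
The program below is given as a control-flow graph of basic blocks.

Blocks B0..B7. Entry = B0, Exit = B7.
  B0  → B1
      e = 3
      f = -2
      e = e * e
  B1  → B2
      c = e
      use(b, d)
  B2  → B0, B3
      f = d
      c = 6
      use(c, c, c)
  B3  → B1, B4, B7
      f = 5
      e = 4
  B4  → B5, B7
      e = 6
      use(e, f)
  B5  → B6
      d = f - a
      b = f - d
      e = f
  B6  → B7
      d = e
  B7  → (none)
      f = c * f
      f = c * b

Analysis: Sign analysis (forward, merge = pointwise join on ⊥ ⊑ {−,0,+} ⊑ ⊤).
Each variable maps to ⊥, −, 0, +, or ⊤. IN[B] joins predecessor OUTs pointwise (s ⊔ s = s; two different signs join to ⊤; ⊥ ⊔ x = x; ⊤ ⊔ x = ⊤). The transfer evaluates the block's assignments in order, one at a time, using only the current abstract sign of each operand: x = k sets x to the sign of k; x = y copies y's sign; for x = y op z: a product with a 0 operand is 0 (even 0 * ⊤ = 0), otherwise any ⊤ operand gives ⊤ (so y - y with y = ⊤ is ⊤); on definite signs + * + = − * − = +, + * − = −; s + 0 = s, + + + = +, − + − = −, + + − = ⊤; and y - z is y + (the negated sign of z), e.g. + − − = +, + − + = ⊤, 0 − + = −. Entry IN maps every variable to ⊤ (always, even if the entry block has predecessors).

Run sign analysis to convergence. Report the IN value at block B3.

Answer: {a: ⊤, b: ⊤, c: +, d: ⊤, e: +, f: ⊤}

Working:
Per-block solution:
  B0:   IN=(all ⊤)   OUT={e:+, f:-; rest ⊤}
  B1:   IN={e:+; rest ⊤}   OUT={c:+, e:+; rest ⊤}
  B2:   IN={c:+, e:+; rest ⊤}   OUT={c:+, e:+; rest ⊤}
  B3:   IN={c:+, e:+; rest ⊤}   OUT={c:+, e:+, f:+; rest ⊤}
  B4:   IN={c:+, e:+, f:+; rest ⊤}   OUT={c:+, e:+, f:+; rest ⊤}
  B5:   IN={c:+, e:+, f:+; rest ⊤}   OUT={c:+, e:+, f:+; rest ⊤}
  B6:   IN={c:+, e:+, f:+; rest ⊤}   OUT={c:+, d:+, e:+, f:+; rest ⊤}
  B7:   IN={c:+, e:+, f:+; rest ⊤}   OUT={c:+, e:+; rest ⊤}

Merge at B3: IN[B3] = OUT[B2] = {a: ⊤, b: ⊤, c: +, d: ⊤, e: +, f: ⊤}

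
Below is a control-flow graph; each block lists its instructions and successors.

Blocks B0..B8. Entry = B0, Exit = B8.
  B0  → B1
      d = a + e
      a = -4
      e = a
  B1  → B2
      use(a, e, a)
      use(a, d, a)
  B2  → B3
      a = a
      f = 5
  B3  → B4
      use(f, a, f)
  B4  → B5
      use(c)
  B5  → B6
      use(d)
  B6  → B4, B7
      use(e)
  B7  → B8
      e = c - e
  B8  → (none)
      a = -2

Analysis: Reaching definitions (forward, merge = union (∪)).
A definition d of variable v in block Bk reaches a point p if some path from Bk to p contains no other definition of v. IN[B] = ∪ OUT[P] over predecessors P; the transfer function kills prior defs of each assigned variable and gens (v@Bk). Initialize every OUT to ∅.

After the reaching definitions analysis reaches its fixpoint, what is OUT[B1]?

Fixpoint table:
  B0:   IN={}   OUT={a@B0, d@B0, e@B0}
  B1:   IN={a@B0, d@B0, e@B0}   OUT={a@B0, d@B0, e@B0}
  B2:   IN={a@B0, d@B0, e@B0}   OUT={a@B2, d@B0, e@B0, f@B2}
  B3:   IN={a@B2, d@B0, e@B0, f@B2}   OUT={a@B2, d@B0, e@B0, f@B2}
  B4:   IN={a@B2, d@B0, e@B0, f@B2}   OUT={a@B2, d@B0, e@B0, f@B2}
  B5:   IN={a@B2, d@B0, e@B0, f@B2}   OUT={a@B2, d@B0, e@B0, f@B2}
  B6:   IN={a@B2, d@B0, e@B0, f@B2}   OUT={a@B2, d@B0, e@B0, f@B2}
  B7:   IN={a@B2, d@B0, e@B0, f@B2}   OUT={a@B2, d@B0, e@B7, f@B2}
  B8:   IN={a@B2, d@B0, e@B7, f@B2}   OUT={a@B8, d@B0, e@B7, f@B2}

Merge at B1: IN[B1] = OUT[B0] = {a@B0, d@B0, e@B0}
Applying B1's transfer function to that IN value gives OUT[B1] (row B1 above).

Answer: {a@B0, d@B0, e@B0}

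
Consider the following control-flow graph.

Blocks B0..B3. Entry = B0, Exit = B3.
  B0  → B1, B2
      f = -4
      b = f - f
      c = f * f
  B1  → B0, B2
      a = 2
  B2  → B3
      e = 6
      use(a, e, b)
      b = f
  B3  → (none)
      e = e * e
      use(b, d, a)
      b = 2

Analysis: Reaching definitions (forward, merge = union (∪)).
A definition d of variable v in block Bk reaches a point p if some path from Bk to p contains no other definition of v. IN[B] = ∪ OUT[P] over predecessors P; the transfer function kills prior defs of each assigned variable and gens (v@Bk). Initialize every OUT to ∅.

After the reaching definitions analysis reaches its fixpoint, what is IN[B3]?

Per-block solution:
  B0:  IN={a@B1, b@B0, c@B0, f@B0}  OUT={a@B1, b@B0, c@B0, f@B0}
  B1:  IN={a@B1, b@B0, c@B0, f@B0}  OUT={a@B1, b@B0, c@B0, f@B0}
  B2:  IN={a@B1, b@B0, c@B0, f@B0}  OUT={a@B1, b@B2, c@B0, e@B2, f@B0}
  B3:  IN={a@B1, b@B2, c@B0, e@B2, f@B0}  OUT={a@B1, b@B3, c@B0, e@B3, f@B0}

Merge at B3: IN[B3] = OUT[B2] = {a@B1, b@B2, c@B0, e@B2, f@B0}

Answer: {a@B1, b@B2, c@B0, e@B2, f@B0}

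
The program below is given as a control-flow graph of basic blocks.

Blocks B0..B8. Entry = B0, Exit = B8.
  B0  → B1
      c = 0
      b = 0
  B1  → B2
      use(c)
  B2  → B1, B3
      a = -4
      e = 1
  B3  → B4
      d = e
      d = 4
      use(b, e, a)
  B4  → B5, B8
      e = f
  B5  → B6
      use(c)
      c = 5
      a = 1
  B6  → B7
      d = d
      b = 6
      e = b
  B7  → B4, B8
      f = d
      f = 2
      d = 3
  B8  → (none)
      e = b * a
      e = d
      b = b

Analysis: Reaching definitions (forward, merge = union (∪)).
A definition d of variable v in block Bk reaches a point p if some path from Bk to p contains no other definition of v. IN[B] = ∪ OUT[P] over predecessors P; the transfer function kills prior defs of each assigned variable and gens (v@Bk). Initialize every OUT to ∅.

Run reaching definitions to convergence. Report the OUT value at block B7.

Answer: {a@B5, b@B6, c@B5, d@B7, e@B6, f@B7}

Working:
Per-block solution:
  B0:  IN={}  OUT={b@B0, c@B0}
  B1:  IN={a@B2, b@B0, c@B0, e@B2}  OUT={a@B2, b@B0, c@B0, e@B2}
  B2:  IN={a@B2, b@B0, c@B0, e@B2}  OUT={a@B2, b@B0, c@B0, e@B2}
  B3:  IN={a@B2, b@B0, c@B0, e@B2}  OUT={a@B2, b@B0, c@B0, d@B3, e@B2}
  B4:  IN={a@B2, a@B5, b@B0, b@B6, c@B0, c@B5, d@B3, d@B7, e@B2, e@B6, f@B7}  OUT={a@B2, a@B5, b@B0, b@B6, c@B0, c@B5, d@B3, d@B7, e@B4, f@B7}
  B5:  IN={a@B2, a@B5, b@B0, b@B6, c@B0, c@B5, d@B3, d@B7, e@B4, f@B7}  OUT={a@B5, b@B0, b@B6, c@B5, d@B3, d@B7, e@B4, f@B7}
  B6:  IN={a@B5, b@B0, b@B6, c@B5, d@B3, d@B7, e@B4, f@B7}  OUT={a@B5, b@B6, c@B5, d@B6, e@B6, f@B7}
  B7:  IN={a@B5, b@B6, c@B5, d@B6, e@B6, f@B7}  OUT={a@B5, b@B6, c@B5, d@B7, e@B6, f@B7}
  B8:  IN={a@B2, a@B5, b@B0, b@B6, c@B0, c@B5, d@B3, d@B7, e@B4, e@B6, f@B7}  OUT={a@B2, a@B5, b@B8, c@B0, c@B5, d@B3, d@B7, e@B8, f@B7}

Merge at B7: IN[B7] = OUT[B6] = {a@B5, b@B6, c@B5, d@B6, e@B6, f@B7}
Applying B7's transfer function to that IN value gives OUT[B7] (row B7 above).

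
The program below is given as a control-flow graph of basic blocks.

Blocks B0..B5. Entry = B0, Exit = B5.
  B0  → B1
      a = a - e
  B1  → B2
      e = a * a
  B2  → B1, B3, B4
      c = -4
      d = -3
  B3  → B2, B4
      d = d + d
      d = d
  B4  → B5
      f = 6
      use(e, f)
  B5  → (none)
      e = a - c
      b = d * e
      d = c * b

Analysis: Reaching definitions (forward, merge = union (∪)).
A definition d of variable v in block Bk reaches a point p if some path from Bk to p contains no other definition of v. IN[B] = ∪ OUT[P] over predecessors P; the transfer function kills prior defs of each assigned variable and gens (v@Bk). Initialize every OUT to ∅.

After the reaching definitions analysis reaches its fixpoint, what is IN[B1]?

Fixpoint table:
  B0:  IN={}  OUT={a@B0}
  B1:  IN={a@B0, c@B2, d@B2, e@B1}  OUT={a@B0, c@B2, d@B2, e@B1}
  B2:  IN={a@B0, c@B2, d@B2, d@B3, e@B1}  OUT={a@B0, c@B2, d@B2, e@B1}
  B3:  IN={a@B0, c@B2, d@B2, e@B1}  OUT={a@B0, c@B2, d@B3, e@B1}
  B4:  IN={a@B0, c@B2, d@B2, d@B3, e@B1}  OUT={a@B0, c@B2, d@B2, d@B3, e@B1, f@B4}
  B5:  IN={a@B0, c@B2, d@B2, d@B3, e@B1, f@B4}  OUT={a@B0, b@B5, c@B2, d@B5, e@B5, f@B4}

Merge at B1: IN[B1] = OUT[B0] ⊔ OUT[B2] = {a@B0, c@B2, d@B2, e@B1}

Answer: {a@B0, c@B2, d@B2, e@B1}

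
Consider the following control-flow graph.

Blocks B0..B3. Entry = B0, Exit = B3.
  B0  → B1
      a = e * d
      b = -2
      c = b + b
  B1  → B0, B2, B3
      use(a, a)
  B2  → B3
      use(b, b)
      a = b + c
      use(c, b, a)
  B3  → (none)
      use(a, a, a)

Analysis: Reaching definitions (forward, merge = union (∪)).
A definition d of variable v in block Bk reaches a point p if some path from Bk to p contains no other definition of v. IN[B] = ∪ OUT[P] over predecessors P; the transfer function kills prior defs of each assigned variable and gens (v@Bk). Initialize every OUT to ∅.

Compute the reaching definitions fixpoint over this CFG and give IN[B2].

Answer: {a@B0, b@B0, c@B0}

Working:
Per-block solution:
  B0: | IN={a@B0, b@B0, c@B0} | OUT={a@B0, b@B0, c@B0}
  B1: | IN={a@B0, b@B0, c@B0} | OUT={a@B0, b@B0, c@B0}
  B2: | IN={a@B0, b@B0, c@B0} | OUT={a@B2, b@B0, c@B0}
  B3: | IN={a@B0, a@B2, b@B0, c@B0} | OUT={a@B0, a@B2, b@B0, c@B0}

Merge at B2: IN[B2] = OUT[B1] = {a@B0, b@B0, c@B0}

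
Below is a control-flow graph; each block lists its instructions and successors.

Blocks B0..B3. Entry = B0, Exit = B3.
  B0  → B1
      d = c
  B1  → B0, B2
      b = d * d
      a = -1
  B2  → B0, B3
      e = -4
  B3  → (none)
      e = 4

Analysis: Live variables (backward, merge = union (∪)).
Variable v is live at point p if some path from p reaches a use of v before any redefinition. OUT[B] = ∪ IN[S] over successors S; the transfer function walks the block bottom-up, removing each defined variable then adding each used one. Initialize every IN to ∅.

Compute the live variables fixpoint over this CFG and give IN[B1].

Per-block solution:
  B0:   IN={c}   OUT={c, d}
  B1:   IN={c, d}   OUT={c}
  B2:   IN={c}   OUT={c}
  B3:   IN={}   OUT={}

Merge at B1: OUT[B1] = IN[B0] ⊔ IN[B2] = {c}
Applying B1's transfer function to that OUT value gives IN[B1] (row B1 above).

Answer: {c, d}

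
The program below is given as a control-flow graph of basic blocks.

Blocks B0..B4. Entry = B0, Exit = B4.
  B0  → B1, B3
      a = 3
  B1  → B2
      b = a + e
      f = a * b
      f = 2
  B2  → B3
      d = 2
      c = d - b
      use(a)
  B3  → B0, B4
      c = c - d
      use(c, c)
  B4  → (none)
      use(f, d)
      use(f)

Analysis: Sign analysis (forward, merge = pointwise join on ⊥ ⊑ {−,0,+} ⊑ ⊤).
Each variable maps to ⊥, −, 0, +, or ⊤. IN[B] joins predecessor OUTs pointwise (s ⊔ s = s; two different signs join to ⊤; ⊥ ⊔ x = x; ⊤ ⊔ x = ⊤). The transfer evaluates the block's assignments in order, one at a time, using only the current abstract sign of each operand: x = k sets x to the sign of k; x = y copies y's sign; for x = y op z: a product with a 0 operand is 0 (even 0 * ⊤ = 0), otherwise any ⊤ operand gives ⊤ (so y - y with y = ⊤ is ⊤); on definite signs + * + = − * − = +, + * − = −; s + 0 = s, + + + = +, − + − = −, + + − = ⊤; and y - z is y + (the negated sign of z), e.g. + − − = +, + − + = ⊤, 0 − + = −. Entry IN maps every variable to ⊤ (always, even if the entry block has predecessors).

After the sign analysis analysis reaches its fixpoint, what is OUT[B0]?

Answer: {a: +, b: ⊤, c: ⊤, d: ⊤, e: ⊤, f: ⊤}

Derivation:
Fixpoint table:
  B0:   IN=(all ⊤)   OUT={a:+; rest ⊤}
  B1:   IN={a:+; rest ⊤}   OUT={a:+, f:+; rest ⊤}
  B2:   IN={a:+, f:+; rest ⊤}   OUT={a:+, d:+, f:+; rest ⊤}
  B3:   IN={a:+; rest ⊤}   OUT={a:+; rest ⊤}
  B4:   IN={a:+; rest ⊤}   OUT={a:+; rest ⊤}

Merge at B0 (entry node, so the boundary value (all ⊤) is joined with the incoming edge(s)): IN[B0] = (all ⊤) ⊔ OUT[B3] = {a: ⊤, b: ⊤, c: ⊤, d: ⊤, e: ⊤, f: ⊤}
Applying B0's transfer function to that IN value gives OUT[B0] (row B0 above).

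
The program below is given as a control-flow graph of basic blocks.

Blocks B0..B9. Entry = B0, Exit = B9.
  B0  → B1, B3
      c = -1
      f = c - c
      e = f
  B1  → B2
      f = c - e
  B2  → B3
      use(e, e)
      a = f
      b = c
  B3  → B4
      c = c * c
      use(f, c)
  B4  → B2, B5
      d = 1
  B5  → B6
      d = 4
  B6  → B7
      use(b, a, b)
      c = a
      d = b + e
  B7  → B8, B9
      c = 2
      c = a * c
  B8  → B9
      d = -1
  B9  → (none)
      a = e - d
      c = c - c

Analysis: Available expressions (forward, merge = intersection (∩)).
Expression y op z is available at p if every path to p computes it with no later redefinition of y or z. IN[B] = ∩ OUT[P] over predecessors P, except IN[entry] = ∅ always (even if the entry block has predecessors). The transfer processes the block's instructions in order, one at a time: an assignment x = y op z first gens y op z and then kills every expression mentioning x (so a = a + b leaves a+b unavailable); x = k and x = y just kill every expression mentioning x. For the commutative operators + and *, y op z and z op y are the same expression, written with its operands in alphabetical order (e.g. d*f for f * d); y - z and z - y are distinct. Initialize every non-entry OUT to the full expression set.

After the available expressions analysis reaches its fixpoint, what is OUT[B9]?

Fixpoint table:
  B0: | IN={} | OUT={c-c}
  B1: | IN={c-c} | OUT={c-c, c-e}
  B2: | IN={} | OUT={}
  B3: | IN={} | OUT={}
  B4: | IN={} | OUT={}
  B5: | IN={} | OUT={}
  B6: | IN={} | OUT={b+e}
  B7: | IN={b+e} | OUT={b+e}
  B8: | IN={b+e} | OUT={b+e}
  B9: | IN={b+e} | OUT={b+e, e-d}

Merge at B9: IN[B9] = OUT[B7] ∩ OUT[B8] = {b+e}
Applying B9's transfer function to that IN value gives OUT[B9] (row B9 above).

Answer: {b+e, e-d}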